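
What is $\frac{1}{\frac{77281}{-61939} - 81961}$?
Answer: $- \frac{61939}{5076659660} \approx -1.2201 \cdot 10^{-5}$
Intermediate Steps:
$\frac{1}{\frac{77281}{-61939} - 81961} = \frac{1}{77281 \left(- \frac{1}{61939}\right) - 81961} = \frac{1}{- \frac{77281}{61939} - 81961} = \frac{1}{- \frac{5076659660}{61939}} = - \frac{61939}{5076659660}$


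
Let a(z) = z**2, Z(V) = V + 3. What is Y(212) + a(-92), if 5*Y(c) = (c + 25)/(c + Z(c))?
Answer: 18070877/2135 ≈ 8464.1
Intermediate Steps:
Z(V) = 3 + V
Y(c) = (25 + c)/(5*(3 + 2*c)) (Y(c) = ((c + 25)/(c + (3 + c)))/5 = ((25 + c)/(3 + 2*c))/5 = (25 + c)/(5*(3 + 2*c)))
Y(212) + a(-92) = (25 + 212)/(5*(3 + 2*212)) + (-92)**2 = (1/5)*237/(3 + 424) + 8464 = (1/5)*237/427 + 8464 = (1/5)*(1/427)*237 + 8464 = 237/2135 + 8464 = 18070877/2135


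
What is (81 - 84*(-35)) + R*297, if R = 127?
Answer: 40740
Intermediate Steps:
(81 - 84*(-35)) + R*297 = (81 - 84*(-35)) + 127*297 = (81 + 2940) + 37719 = 3021 + 37719 = 40740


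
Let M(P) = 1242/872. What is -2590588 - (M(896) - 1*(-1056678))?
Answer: -1590208597/436 ≈ -3.6473e+6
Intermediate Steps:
M(P) = 621/436 (M(P) = 1242*(1/872) = 621/436)
-2590588 - (M(896) - 1*(-1056678)) = -2590588 - (621/436 - 1*(-1056678)) = -2590588 - (621/436 + 1056678) = -2590588 - 1*460712229/436 = -2590588 - 460712229/436 = -1590208597/436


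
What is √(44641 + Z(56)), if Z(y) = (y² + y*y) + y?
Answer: √50969 ≈ 225.76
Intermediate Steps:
Z(y) = y + 2*y² (Z(y) = (y² + y²) + y = 2*y² + y = y + 2*y²)
√(44641 + Z(56)) = √(44641 + 56*(1 + 2*56)) = √(44641 + 56*(1 + 112)) = √(44641 + 56*113) = √(44641 + 6328) = √50969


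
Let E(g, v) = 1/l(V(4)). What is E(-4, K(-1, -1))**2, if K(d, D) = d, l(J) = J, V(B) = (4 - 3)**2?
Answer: 1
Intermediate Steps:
V(B) = 1 (V(B) = 1**2 = 1)
E(g, v) = 1 (E(g, v) = 1/1 = 1)
E(-4, K(-1, -1))**2 = 1**2 = 1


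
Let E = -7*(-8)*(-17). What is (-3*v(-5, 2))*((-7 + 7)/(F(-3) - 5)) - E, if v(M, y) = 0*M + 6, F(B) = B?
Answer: 952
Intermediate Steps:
E = -952 (E = 56*(-17) = -952)
v(M, y) = 6 (v(M, y) = 0 + 6 = 6)
(-3*v(-5, 2))*((-7 + 7)/(F(-3) - 5)) - E = (-3*6)*((-7 + 7)/(-3 - 5)) - 1*(-952) = -0/(-8) + 952 = -0*(-1)/8 + 952 = -18*0 + 952 = 0 + 952 = 952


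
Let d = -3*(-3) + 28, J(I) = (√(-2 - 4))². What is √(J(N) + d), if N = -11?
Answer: √31 ≈ 5.5678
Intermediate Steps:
J(I) = -6 (J(I) = (√(-6))² = (I*√6)² = -6)
d = 37 (d = 9 + 28 = 37)
√(J(N) + d) = √(-6 + 37) = √31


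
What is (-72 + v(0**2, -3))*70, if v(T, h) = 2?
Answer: -4900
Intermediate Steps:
(-72 + v(0**2, -3))*70 = (-72 + 2)*70 = -70*70 = -4900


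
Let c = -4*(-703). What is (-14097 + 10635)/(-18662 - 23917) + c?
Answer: 39911870/14193 ≈ 2812.1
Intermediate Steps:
c = 2812
(-14097 + 10635)/(-18662 - 23917) + c = (-14097 + 10635)/(-18662 - 23917) + 2812 = -3462/(-42579) + 2812 = -3462*(-1/42579) + 2812 = 1154/14193 + 2812 = 39911870/14193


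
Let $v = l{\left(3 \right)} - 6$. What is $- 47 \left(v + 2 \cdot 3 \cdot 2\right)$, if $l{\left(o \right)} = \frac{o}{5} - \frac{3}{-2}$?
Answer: $- \frac{3807}{10} \approx -380.7$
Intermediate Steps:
$l{\left(o \right)} = \frac{3}{2} + \frac{o}{5}$ ($l{\left(o \right)} = o \frac{1}{5} - - \frac{3}{2} = \frac{o}{5} + \frac{3}{2} = \frac{3}{2} + \frac{o}{5}$)
$v = - \frac{39}{10}$ ($v = \left(\frac{3}{2} + \frac{1}{5} \cdot 3\right) - 6 = \left(\frac{3}{2} + \frac{3}{5}\right) - 6 = \frac{21}{10} - 6 = - \frac{39}{10} \approx -3.9$)
$- 47 \left(v + 2 \cdot 3 \cdot 2\right) = - 47 \left(- \frac{39}{10} + 2 \cdot 3 \cdot 2\right) = - 47 \left(- \frac{39}{10} + 6 \cdot 2\right) = - 47 \left(- \frac{39}{10} + 12\right) = \left(-47\right) \frac{81}{10} = - \frac{3807}{10}$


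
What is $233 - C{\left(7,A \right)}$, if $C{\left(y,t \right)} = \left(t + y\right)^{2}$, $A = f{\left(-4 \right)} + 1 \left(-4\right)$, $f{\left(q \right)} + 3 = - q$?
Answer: $217$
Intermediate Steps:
$f{\left(q \right)} = -3 - q$
$A = -3$ ($A = \left(-3 - -4\right) + 1 \left(-4\right) = \left(-3 + 4\right) - 4 = 1 - 4 = -3$)
$233 - C{\left(7,A \right)} = 233 - \left(-3 + 7\right)^{2} = 233 - 4^{2} = 233 - 16 = 217$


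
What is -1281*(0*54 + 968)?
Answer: -1240008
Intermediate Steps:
-1281*(0*54 + 968) = -1281*(0 + 968) = -1281*968 = -1240008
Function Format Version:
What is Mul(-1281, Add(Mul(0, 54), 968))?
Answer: -1240008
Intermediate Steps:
Mul(-1281, Add(Mul(0, 54), 968)) = Mul(-1281, Add(0, 968)) = Mul(-1281, 968) = -1240008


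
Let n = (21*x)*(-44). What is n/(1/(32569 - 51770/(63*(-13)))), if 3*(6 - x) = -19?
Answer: -43509571468/117 ≈ -3.7188e+8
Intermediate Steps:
x = 37/3 (x = 6 - ⅓*(-19) = 6 + 19/3 = 37/3 ≈ 12.333)
n = -11396 (n = (21*(37/3))*(-44) = 259*(-44) = -11396)
n/(1/(32569 - 51770/(63*(-13)))) = -11396/(1/(32569 - 51770/(63*(-13)))) = -11396/(1/(32569 - 51770/(-819))) = -11396/(1/(32569 - 51770*(-1/819))) = -11396/(1/(32569 + 51770/819)) = -11396/(1/(26725781/819)) = -11396/819/26725781 = -11396*26725781/819 = -43509571468/117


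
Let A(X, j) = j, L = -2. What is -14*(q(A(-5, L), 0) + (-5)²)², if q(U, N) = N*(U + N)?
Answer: -8750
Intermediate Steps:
q(U, N) = N*(N + U)
-14*(q(A(-5, L), 0) + (-5)²)² = -14*(0*(0 - 2) + (-5)²)² = -14*(0*(-2) + 25)² = -14*(0 + 25)² = -14*25² = -14*625 = -8750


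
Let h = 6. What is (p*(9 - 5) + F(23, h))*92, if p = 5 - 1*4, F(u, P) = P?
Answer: 920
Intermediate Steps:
p = 1 (p = 5 - 4 = 1)
(p*(9 - 5) + F(23, h))*92 = (1*(9 - 5) + 6)*92 = (1*4 + 6)*92 = (4 + 6)*92 = 10*92 = 920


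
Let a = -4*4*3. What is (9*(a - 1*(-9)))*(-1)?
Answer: 351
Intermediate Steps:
a = -48 (a = -16*3 = -48)
(9*(a - 1*(-9)))*(-1) = (9*(-48 - 1*(-9)))*(-1) = (9*(-48 + 9))*(-1) = (9*(-39))*(-1) = -351*(-1) = 351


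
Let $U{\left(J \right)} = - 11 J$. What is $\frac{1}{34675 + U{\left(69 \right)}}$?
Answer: $\frac{1}{33916} \approx 2.9485 \cdot 10^{-5}$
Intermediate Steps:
$\frac{1}{34675 + U{\left(69 \right)}} = \frac{1}{34675 - 759} = \frac{1}{33916}$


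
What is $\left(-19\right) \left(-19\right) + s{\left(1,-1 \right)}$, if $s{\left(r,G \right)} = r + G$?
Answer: $361$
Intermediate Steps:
$s{\left(r,G \right)} = G + r$
$\left(-19\right) \left(-19\right) + s{\left(1,-1 \right)} = \left(-19\right) \left(-19\right) + \left(-1 + 1\right) = 361 + 0 = 361$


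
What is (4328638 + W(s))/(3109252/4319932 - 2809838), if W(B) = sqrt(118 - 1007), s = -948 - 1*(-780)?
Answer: -4674855453154/3034576495441 - 1079983*I*sqrt(889)/3034576495441 ≈ -1.5405 - 1.0611e-5*I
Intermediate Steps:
s = -168 (s = -948 + 780 = -168)
W(B) = I*sqrt(889) (W(B) = sqrt(-889) = I*sqrt(889))
(4328638 + W(s))/(3109252/4319932 - 2809838) = (4328638 + I*sqrt(889))/(3109252/4319932 - 2809838) = (4328638 + I*sqrt(889))/(3109252*(1/4319932) - 2809838) = (4328638 + I*sqrt(889))/(777313/1079983 - 2809838) = (4328638 + I*sqrt(889))/(-3034576495441/1079983) = (4328638 + I*sqrt(889))*(-1079983/3034576495441) = -4674855453154/3034576495441 - 1079983*I*sqrt(889)/3034576495441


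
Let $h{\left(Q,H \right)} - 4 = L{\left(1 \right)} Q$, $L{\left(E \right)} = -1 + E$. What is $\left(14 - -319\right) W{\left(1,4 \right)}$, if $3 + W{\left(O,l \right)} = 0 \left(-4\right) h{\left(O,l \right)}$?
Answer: $-999$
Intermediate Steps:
$h{\left(Q,H \right)} = 4$ ($h{\left(Q,H \right)} = 4 + \left(-1 + 1\right) Q = 4 + 0 Q = 4 + 0 = 4$)
$W{\left(O,l \right)} = -3$ ($W{\left(O,l \right)} = -3 + 0 \left(-4\right) 4 = -3 + 0 \cdot 4 = -3 + 0 = -3$)
$\left(14 - -319\right) W{\left(1,4 \right)} = \left(14 - -319\right) \left(-3\right) = \left(14 + 319\right) \left(-3\right) = 333 \left(-3\right) = -999$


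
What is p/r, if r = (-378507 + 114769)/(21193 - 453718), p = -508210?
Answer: -109906765125/131869 ≈ -8.3345e+5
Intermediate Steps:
r = 263738/432525 (r = -263738/(-432525) = -263738*(-1/432525) = 263738/432525 ≈ 0.60976)
p/r = -508210/263738/432525 = -508210*432525/263738 = -109906765125/131869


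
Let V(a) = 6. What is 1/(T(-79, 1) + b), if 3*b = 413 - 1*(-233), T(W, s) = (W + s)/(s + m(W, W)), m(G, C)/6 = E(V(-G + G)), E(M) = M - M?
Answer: 3/412 ≈ 0.0072816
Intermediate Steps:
E(M) = 0
m(G, C) = 0 (m(G, C) = 6*0 = 0)
T(W, s) = (W + s)/s (T(W, s) = (W + s)/(s + 0) = (W + s)/s)
b = 646/3 (b = (413 - 1*(-233))/3 = (413 + 233)/3 = (1/3)*646 = 646/3 ≈ 215.33)
1/(T(-79, 1) + b) = 1/((-79 + 1)/1 + 646/3) = 1/(1*(-78) + 646/3) = 1/(-78 + 646/3) = 1/(412/3) = 3/412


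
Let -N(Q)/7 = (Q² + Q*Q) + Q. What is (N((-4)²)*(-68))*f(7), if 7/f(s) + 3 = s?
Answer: 439824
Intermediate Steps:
f(s) = 7/(-3 + s)
N(Q) = -14*Q² - 7*Q (N(Q) = -7*((Q² + Q*Q) + Q) = -7*((Q² + Q²) + Q) = -7*(2*Q² + Q) = -7*(Q + 2*Q²) = -14*Q² - 7*Q)
(N((-4)²)*(-68))*f(7) = (-7*(-4)²*(1 + 2*(-4)²)*(-68))*(7/(-3 + 7)) = (-7*16*(1 + 2*16)*(-68))*(7/4) = (-7*16*(1 + 32)*(-68))*(7*(¼)) = (-7*16*33*(-68))*(7/4) = -3696*(-68)*(7/4) = 251328*(7/4) = 439824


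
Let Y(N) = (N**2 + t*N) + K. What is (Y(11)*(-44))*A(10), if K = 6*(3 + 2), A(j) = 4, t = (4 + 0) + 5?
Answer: -44000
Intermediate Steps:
t = 9 (t = 4 + 5 = 9)
K = 30 (K = 6*5 = 30)
Y(N) = 30 + N**2 + 9*N (Y(N) = (N**2 + 9*N) + 30 = 30 + N**2 + 9*N)
(Y(11)*(-44))*A(10) = ((30 + 11**2 + 9*11)*(-44))*4 = ((30 + 121 + 99)*(-44))*4 = (250*(-44))*4 = -11000*4 = -44000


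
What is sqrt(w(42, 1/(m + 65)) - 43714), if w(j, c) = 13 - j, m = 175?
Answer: I*sqrt(43743) ≈ 209.15*I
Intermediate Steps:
sqrt(w(42, 1/(m + 65)) - 43714) = sqrt((13 - 1*42) - 43714) = sqrt((13 - 42) - 43714) = sqrt(-29 - 43714) = sqrt(-43743) = I*sqrt(43743)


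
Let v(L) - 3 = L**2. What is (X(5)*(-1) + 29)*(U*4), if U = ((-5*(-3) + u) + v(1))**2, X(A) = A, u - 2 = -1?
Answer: 38400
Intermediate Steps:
u = 1 (u = 2 - 1 = 1)
v(L) = 3 + L**2
U = 400 (U = ((-5*(-3) + 1) + (3 + 1**2))**2 = ((15 + 1) + (3 + 1))**2 = (16 + 4)**2 = 20**2 = 400)
(X(5)*(-1) + 29)*(U*4) = (5*(-1) + 29)*(400*4) = (-5 + 29)*1600 = 24*1600 = 38400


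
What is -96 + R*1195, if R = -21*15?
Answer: -376521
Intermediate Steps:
R = -315 (R = -7*45 = -315)
-96 + R*1195 = -96 - 315*1195 = -96 - 376425 = -376521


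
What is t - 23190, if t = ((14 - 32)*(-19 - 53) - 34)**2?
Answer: 1569454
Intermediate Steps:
t = 1592644 (t = (-18*(-72) - 34)**2 = (1296 - 34)**2 = 1262**2 = 1592644)
t - 23190 = 1592644 - 23190 = 1569454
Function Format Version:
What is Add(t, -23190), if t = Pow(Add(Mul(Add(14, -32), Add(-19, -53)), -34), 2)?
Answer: 1569454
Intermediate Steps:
t = 1592644 (t = Pow(Add(Mul(-18, -72), -34), 2) = Pow(Add(1296, -34), 2) = Pow(1262, 2) = 1592644)
Add(t, -23190) = Add(1592644, -23190) = 1569454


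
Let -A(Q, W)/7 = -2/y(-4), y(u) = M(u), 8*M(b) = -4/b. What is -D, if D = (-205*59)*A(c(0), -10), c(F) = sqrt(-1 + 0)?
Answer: 1354640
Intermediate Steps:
M(b) = -1/(2*b) (M(b) = (-4/b)/8 = -1/(2*b))
y(u) = -1/(2*u)
c(F) = I (c(F) = sqrt(-1) = I)
A(Q, W) = 112 (A(Q, W) = -(-14)/((-1/2/(-4))) = -(-14)/((-1/2*(-1/4))) = -(-14)/1/8 = -(-14)*8 = -7*(-16) = 112)
D = -1354640 (D = -205*59*112 = -12095*112 = -1354640)
-D = -1*(-1354640) = 1354640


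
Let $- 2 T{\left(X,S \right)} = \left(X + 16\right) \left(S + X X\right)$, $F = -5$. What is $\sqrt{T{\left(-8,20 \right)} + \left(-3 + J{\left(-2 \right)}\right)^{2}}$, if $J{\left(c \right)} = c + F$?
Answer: $2 i \sqrt{59} \approx 15.362 i$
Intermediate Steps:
$J{\left(c \right)} = -5 + c$ ($J{\left(c \right)} = c - 5 = -5 + c$)
$T{\left(X,S \right)} = - \frac{\left(16 + X\right) \left(S + X^{2}\right)}{2}$ ($T{\left(X,S \right)} = - \frac{\left(X + 16\right) \left(S + X X\right)}{2} = - \frac{\left(16 + X\right) \left(S + X^{2}\right)}{2}$)
$\sqrt{T{\left(-8,20 \right)} + \left(-3 + J{\left(-2 \right)}\right)^{2}} = \sqrt{\left(\left(-8\right) 20 - 8 \left(-8\right)^{2} - \frac{\left(-8\right)^{3}}{2} - 10 \left(-8\right)\right) + \left(-3 - 7\right)^{2}} = \sqrt{\left(-160 - 512 - -256 + 80\right) + \left(-3 - 7\right)^{2}} = \sqrt{\left(-160 - 512 + 256 + 80\right) + \left(-10\right)^{2}} = \sqrt{-336 + 100} = \sqrt{-236} = 2 i \sqrt{59}$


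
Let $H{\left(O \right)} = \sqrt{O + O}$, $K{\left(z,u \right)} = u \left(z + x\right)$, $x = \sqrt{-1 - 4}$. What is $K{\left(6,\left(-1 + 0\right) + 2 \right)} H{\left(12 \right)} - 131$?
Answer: $-131 + 2 \sqrt{6} \left(6 + i \sqrt{5}\right) \approx -101.61 + 10.954 i$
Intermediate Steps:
$x = i \sqrt{5}$ ($x = \sqrt{-5} = i \sqrt{5} \approx 2.2361 i$)
$K{\left(z,u \right)} = u \left(z + i \sqrt{5}\right)$
$H{\left(O \right)} = \sqrt{2} \sqrt{O}$ ($H{\left(O \right)} = \sqrt{2 O} = \sqrt{2} \sqrt{O}$)
$K{\left(6,\left(-1 + 0\right) + 2 \right)} H{\left(12 \right)} - 131 = \left(\left(-1 + 0\right) + 2\right) \left(6 + i \sqrt{5}\right) \sqrt{2} \sqrt{12} - 131 = \left(-1 + 2\right) \left(6 + i \sqrt{5}\right) \sqrt{2} \cdot 2 \sqrt{3} - 131 = 1 \left(6 + i \sqrt{5}\right) 2 \sqrt{6} - 131 = \left(6 + i \sqrt{5}\right) 2 \sqrt{6} - 131 = 2 \sqrt{6} \left(6 + i \sqrt{5}\right) - 131 = -131 + 2 \sqrt{6} \left(6 + i \sqrt{5}\right)$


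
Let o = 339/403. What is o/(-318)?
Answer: -113/42718 ≈ -0.0026453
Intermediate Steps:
o = 339/403 (o = 339*(1/403) = 339/403 ≈ 0.84119)
o/(-318) = (339/403)/(-318) = (339/403)*(-1/318) = -113/42718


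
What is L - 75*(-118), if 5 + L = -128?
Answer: 8717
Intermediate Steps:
L = -133 (L = -5 - 128 = -133)
L - 75*(-118) = -133 - 75*(-118) = -133 + 8850 = 8717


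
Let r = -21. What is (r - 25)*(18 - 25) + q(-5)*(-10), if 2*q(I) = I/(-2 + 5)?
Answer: 991/3 ≈ 330.33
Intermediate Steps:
q(I) = I/6 (q(I) = (I/(-2 + 5))/2 = (I/3)/2 = I/6)
(r - 25)*(18 - 25) + q(-5)*(-10) = (-21 - 25)*(18 - 25) + ((⅙)*(-5))*(-10) = -46*(-7) - ⅚*(-10) = 322 + 25/3 = 991/3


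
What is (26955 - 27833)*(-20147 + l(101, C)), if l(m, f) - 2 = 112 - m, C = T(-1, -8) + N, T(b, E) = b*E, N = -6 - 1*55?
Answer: 17677652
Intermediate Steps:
N = -61 (N = -6 - 55 = -61)
T(b, E) = E*b
C = -53 (C = -8*(-1) - 61 = 8 - 61 = -53)
l(m, f) = 114 - m (l(m, f) = 2 + (112 - m) = 114 - m)
(26955 - 27833)*(-20147 + l(101, C)) = (26955 - 27833)*(-20147 + (114 - 1*101)) = -878*(-20147 + (114 - 101)) = -878*(-20147 + 13) = -878*(-20134) = 17677652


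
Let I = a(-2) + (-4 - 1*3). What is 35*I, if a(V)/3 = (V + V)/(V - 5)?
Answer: -185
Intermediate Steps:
a(V) = 6*V/(-5 + V) (a(V) = 3*((V + V)/(V - 5)) = 3*((2*V)/(-5 + V)) = 3*(2*V/(-5 + V)) = 6*V/(-5 + V))
I = -37/7 (I = 6*(-2)/(-5 - 2) + (-4 - 1*3) = 6*(-2)/(-7) + (-4 - 3) = 6*(-2)*(-1/7) - 7 = 12/7 - 7 = -37/7 ≈ -5.2857)
35*I = 35*(-37/7) = -185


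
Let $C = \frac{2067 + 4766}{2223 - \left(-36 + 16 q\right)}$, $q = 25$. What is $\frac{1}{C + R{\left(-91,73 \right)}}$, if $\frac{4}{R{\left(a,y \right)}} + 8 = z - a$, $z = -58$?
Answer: $\frac{46475}{178261} \approx 0.26071$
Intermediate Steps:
$R{\left(a,y \right)} = \frac{4}{-66 - a}$ ($R{\left(a,y \right)} = \frac{4}{-8 - \left(58 + a\right)} = \frac{4}{-66 - a}$)
$C = \frac{6833}{1859}$ ($C = \frac{2067 + 4766}{2223 + \left(36 - 400\right)} = \frac{6833}{2223 + \left(36 - 400\right)} = \frac{6833}{2223 - 364} = \frac{6833}{1859} \approx 3.6756$)
$\frac{1}{C + R{\left(-91,73 \right)}} = \frac{1}{\frac{6833}{1859} - \frac{4}{66 - 91}} = \frac{1}{\frac{6833}{1859} - \frac{4}{-25}} = \frac{1}{\frac{6833}{1859} - - \frac{4}{25}} = \frac{1}{\frac{6833}{1859} + \frac{4}{25}} = \frac{1}{\frac{178261}{46475}} = \frac{46475}{178261}$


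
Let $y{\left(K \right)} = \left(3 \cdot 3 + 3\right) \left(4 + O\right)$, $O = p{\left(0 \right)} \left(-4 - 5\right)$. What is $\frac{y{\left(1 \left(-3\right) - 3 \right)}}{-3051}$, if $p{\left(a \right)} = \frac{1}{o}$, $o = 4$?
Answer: $- \frac{7}{1017} \approx -0.006883$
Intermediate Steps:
$p{\left(a \right)} = \frac{1}{4}$
$O = - \frac{9}{4}$ ($O = \frac{-4 - 5}{4} = \frac{1}{4} \left(-9\right) = - \frac{9}{4} \approx -2.25$)
$y{\left(K \right)} = 21$ ($y{\left(K \right)} = \left(3 \cdot 3 + 3\right) \left(4 - \frac{9}{4}\right) = \left(9 + 3\right) \frac{7}{4} = 12 \cdot \frac{7}{4} = 21$)
$\frac{y{\left(1 \left(-3\right) - 3 \right)}}{-3051} = \frac{21}{-3051} = 21 \left(- \frac{1}{3051}\right) = - \frac{7}{1017}$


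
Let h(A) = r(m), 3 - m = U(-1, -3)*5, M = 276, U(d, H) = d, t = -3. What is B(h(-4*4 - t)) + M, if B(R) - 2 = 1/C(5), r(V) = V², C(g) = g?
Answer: 1391/5 ≈ 278.20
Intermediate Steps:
m = 8 (m = 3 - (-1)*5 = 3 - 1*(-5) = 3 + 5 = 8)
h(A) = 64 (h(A) = 8² = 64)
B(R) = 11/5 (B(R) = 2 + 1/5 = 2 + ⅕ = 11/5)
B(h(-4*4 - t)) + M = 11/5 + 276 = 1391/5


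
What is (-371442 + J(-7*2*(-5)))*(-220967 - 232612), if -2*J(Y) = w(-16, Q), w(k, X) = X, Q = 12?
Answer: 168481012392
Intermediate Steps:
J(Y) = -6 (J(Y) = -½*12 = -6)
(-371442 + J(-7*2*(-5)))*(-220967 - 232612) = (-371442 - 6)*(-220967 - 232612) = -371448*(-453579) = 168481012392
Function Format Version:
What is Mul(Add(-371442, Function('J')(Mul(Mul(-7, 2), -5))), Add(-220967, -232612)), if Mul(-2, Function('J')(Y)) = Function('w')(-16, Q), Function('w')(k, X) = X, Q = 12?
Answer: 168481012392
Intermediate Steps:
Function('J')(Y) = -6 (Function('J')(Y) = Mul(Rational(-1, 2), 12) = -6)
Mul(Add(-371442, Function('J')(Mul(Mul(-7, 2), -5))), Add(-220967, -232612)) = Mul(Add(-371442, -6), Add(-220967, -232612)) = Mul(-371448, -453579) = 168481012392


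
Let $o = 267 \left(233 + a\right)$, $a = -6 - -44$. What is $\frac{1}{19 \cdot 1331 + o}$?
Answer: $\frac{1}{97646} \approx 1.0241 \cdot 10^{-5}$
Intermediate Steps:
$a = 38$ ($a = -6 + 44 = 38$)
$o = 72357$ ($o = 267 \left(233 + 38\right) = 267 \cdot 271 = 72357$)
$\frac{1}{19 \cdot 1331 + o} = \frac{1}{19 \cdot 1331 + 72357} = \frac{1}{25289 + 72357} = \frac{1}{97646}$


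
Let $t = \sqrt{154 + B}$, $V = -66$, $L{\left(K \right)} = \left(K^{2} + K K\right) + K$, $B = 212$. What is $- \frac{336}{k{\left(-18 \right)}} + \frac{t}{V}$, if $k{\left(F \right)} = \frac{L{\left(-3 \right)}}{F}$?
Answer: $\frac{2016}{5} - \frac{\sqrt{366}}{66} \approx 402.91$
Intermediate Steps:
$L{\left(K \right)} = K + 2 K^{2}$ ($L{\left(K \right)} = \left(K^{2} + K^{2}\right) + K = 2 K^{2} + K = K + 2 K^{2}$)
$t = \sqrt{366}$ ($t = \sqrt{154 + 212} = \sqrt{366} \approx 19.131$)
$k{\left(F \right)} = \frac{15}{F}$ ($k{\left(F \right)} = \frac{\left(-3\right) \left(1 + 2 \left(-3\right)\right)}{F} = \frac{\left(-3\right) \left(1 - 6\right)}{F} = \frac{\left(-3\right) \left(-5\right)}{F} = \frac{15}{F}$)
$- \frac{336}{k{\left(-18 \right)}} + \frac{t}{V} = - \frac{336}{15 \frac{1}{-18}} + \frac{\sqrt{366}}{-66} = - \frac{336}{15 \left(- \frac{1}{18}\right)} + \sqrt{366} \left(- \frac{1}{66}\right) = - \frac{336}{- \frac{5}{6}} - \frac{\sqrt{366}}{66} = \left(-336\right) \left(- \frac{6}{5}\right) - \frac{\sqrt{366}}{66} = \frac{2016}{5} - \frac{\sqrt{366}}{66}$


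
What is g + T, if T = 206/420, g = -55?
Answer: -11447/210 ≈ -54.510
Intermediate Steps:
T = 103/210 (T = 206*(1/420) = 103/210 ≈ 0.49048)
g + T = -55 + 103/210 = -11447/210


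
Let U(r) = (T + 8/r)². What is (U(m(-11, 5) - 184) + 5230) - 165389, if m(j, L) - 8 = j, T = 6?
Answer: -5599359075/34969 ≈ -1.6012e+5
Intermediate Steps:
m(j, L) = 8 + j
U(r) = (6 + 8/r)²
(U(m(-11, 5) - 184) + 5230) - 165389 = (4*(4 + 3*((8 - 11) - 184))²/((8 - 11) - 184)² + 5230) - 165389 = (4*(4 + 3*(-3 - 184))²/(-3 - 184)² + 5230) - 165389 = (4*(4 + 3*(-187))²/(-187)² + 5230) - 165389 = (4*(1/34969)*(4 - 561)² + 5230) - 165389 = (4*(1/34969)*(-557)² + 5230) - 165389 = (4*(1/34969)*310249 + 5230) - 165389 = (1240996/34969 + 5230) - 165389 = 184128866/34969 - 165389 = -5599359075/34969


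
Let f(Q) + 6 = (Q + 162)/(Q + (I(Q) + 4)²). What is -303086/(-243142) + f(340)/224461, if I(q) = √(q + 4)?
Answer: 1989800998452881/1596290395617038 - 502*√86/6565259789 ≈ 1.2465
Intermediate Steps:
I(q) = √(4 + q)
f(Q) = -6 + (162 + Q)/(Q + (4 + √(4 + Q))²) (f(Q) = -6 + (Q + 162)/(Q + (√(4 + Q) + 4)²) = -6 + (162 + Q)/(Q + (4 + √(4 + Q))²))
-303086/(-243142) + f(340)/224461 = -303086/(-243142) + ((42 - 48*√(4 + 340) - 11*340)/(2*(10 + 340 + 4*√(4 + 340))))/224461 = -303086*(-1/243142) + ((42 - 96*√86 - 3740)/(2*(10 + 340 + 4*√344)))*(1/224461) = 151543/121571 + ((42 - 96*√86 - 3740)/(2*(10 + 340 + 4*(2*√86))))*(1/224461) = 151543/121571 + ((42 - 96*√86 - 3740)/(2*(10 + 340 + 8*√86)))*(1/224461) = 151543/121571 + ((-3698 - 96*√86)/(2*(350 + 8*√86)))*(1/224461) = 151543/121571 + (-3698 - 96*√86)/(448922*(350 + 8*√86))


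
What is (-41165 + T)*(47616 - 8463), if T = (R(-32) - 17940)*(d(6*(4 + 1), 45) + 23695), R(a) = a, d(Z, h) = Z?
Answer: -16695891045345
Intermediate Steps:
T = -426385700 (T = (-32 - 17940)*(6*(4 + 1) + 23695) = -17972*(6*5 + 23695) = -17972*(30 + 23695) = -17972*23725 = -426385700)
(-41165 + T)*(47616 - 8463) = (-41165 - 426385700)*(47616 - 8463) = -426426865*39153 = -16695891045345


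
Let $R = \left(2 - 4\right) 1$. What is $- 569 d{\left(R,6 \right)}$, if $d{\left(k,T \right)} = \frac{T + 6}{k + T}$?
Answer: $-1707$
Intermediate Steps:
$R = -2$ ($R = \left(-2\right) 1 = -2$)
$d{\left(k,T \right)} = \frac{6 + T}{T + k}$
$- 569 d{\left(R,6 \right)} = - 569 \frac{6 + 6}{6 - 2} = - 569 \cdot \frac{1}{4} \cdot 12 = \left(-569\right) 3 = -1707$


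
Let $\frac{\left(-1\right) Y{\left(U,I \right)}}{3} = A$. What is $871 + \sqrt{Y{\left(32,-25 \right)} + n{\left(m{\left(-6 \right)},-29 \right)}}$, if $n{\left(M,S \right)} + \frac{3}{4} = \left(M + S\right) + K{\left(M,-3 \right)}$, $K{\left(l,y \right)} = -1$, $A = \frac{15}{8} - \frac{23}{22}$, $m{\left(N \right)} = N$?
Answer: $871 + \frac{i \sqrt{75966}}{44} \approx 871.0 + 6.2641 i$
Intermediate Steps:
$A = \frac{73}{88}$ ($A = 15 \cdot \frac{1}{8} - \frac{23}{22} = \frac{15}{8} - \frac{23}{22} = \frac{73}{88} \approx 0.82955$)
$Y{\left(U,I \right)} = - \frac{219}{88}$ ($Y{\left(U,I \right)} = \left(-3\right) \frac{73}{88} = - \frac{219}{88}$)
$n{\left(M,S \right)} = - \frac{7}{4} + M + S$ ($n{\left(M,S \right)} = - \frac{3}{4} - \left(1 - M - S\right) = - \frac{3}{4} + \left(-1 + M + S\right) = - \frac{7}{4} + M + S$)
$871 + \sqrt{Y{\left(32,-25 \right)} + n{\left(m{\left(-6 \right)},-29 \right)}} = 871 + \sqrt{- \frac{219}{88} - \frac{147}{4}} = 871 + \sqrt{- \frac{3453}{88}} = 871 + \frac{i \sqrt{75966}}{44}$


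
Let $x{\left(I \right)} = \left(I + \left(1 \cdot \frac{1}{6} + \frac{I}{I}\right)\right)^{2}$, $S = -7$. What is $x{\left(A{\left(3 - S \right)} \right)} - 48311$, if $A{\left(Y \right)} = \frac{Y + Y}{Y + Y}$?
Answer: $- \frac{1739027}{36} \approx -48306.0$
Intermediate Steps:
$A{\left(Y \right)} = 1$ ($A{\left(Y \right)} = \frac{2 Y}{2 Y} = 2 Y \frac{1}{2 Y} = 1$)
$x{\left(I \right)} = \left(\frac{7}{6} + I\right)^{2}$ ($x{\left(I \right)} = \left(I + \left(1 \cdot \frac{1}{6} + 1\right)\right)^{2} = \left(I + \left(\frac{1}{6} + 1\right)\right)^{2} = \left(I + \frac{7}{6}\right)^{2} = \left(\frac{7}{6} + I\right)^{2}$)
$x{\left(A{\left(3 - S \right)} \right)} - 48311 = \frac{\left(7 + 6 \cdot 1\right)^{2}}{36} - 48311 = \frac{\left(7 + 6\right)^{2}}{36} - 48311 = \frac{13^{2}}{36} - 48311 = \frac{1}{36} \cdot 169 - 48311 = \frac{169}{36} - 48311 = - \frac{1739027}{36}$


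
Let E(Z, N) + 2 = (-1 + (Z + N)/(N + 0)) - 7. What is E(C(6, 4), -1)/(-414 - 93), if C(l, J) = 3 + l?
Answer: 6/169 ≈ 0.035503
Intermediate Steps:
E(Z, N) = -10 + (N + Z)/N (E(Z, N) = -2 + ((-1 + (Z + N)/(N + 0)) - 7) = -2 + ((-1 + (N + Z)/N) - 7) = -2 + (-8 + (N + Z)/N) = -10 + (N + Z)/N)
E(C(6, 4), -1)/(-414 - 93) = (-9 + (3 + 6)/(-1))/(-414 - 93) = (-9 + 9*(-1))/(-507) = (-9 - 9)*(-1/507) = -18*(-1/507) = 6/169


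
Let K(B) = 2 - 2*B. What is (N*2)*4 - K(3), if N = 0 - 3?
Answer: -20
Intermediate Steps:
N = -3
(N*2)*4 - K(3) = -3*2*4 - (2 - 2*3) = -6*4 - (2 - 6) = -24 - 1*(-4) = -24 + 4 = -20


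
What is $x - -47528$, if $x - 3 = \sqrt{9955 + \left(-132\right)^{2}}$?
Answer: $47531 + \sqrt{27379} \approx 47696.0$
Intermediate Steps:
$x = 3 + \sqrt{27379}$ ($x = 3 + \sqrt{9955 + \left(-132\right)^{2}} = 3 + \sqrt{9955 + 17424} = 3 + \sqrt{27379} \approx 168.47$)
$x - -47528 = \left(3 + \sqrt{27379}\right) - -47528 = \left(3 + \sqrt{27379}\right) + 47528 = 47531 + \sqrt{27379}$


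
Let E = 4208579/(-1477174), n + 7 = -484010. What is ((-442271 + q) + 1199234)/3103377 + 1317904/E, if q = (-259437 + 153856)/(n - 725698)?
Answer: -7308576631544509374441326/15799854468180114345 ≈ -4.6257e+5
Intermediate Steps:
n = -484017 (n = -7 - 484010 = -484017)
E = -4208579/1477174 (E = 4208579*(-1/1477174) = -4208579/1477174 ≈ -2.8491)
q = 105581/1209715 (q = (-259437 + 153856)/(-484017 - 725698) = -105581/(-1209715) = -105581*(-1/1209715) = 105581/1209715 ≈ 0.087278)
((-442271 + q) + 1199234)/3103377 + 1317904/E = ((-442271 + 105581/1209715) + 1199234)/3103377 + 1317904/(-4208579/1477174) = (-535021757184/1209715 + 1199234)*(1/3103377) + 1317904*(-1477174/4208579) = (915709601126/1209715)*(1/3103377) - 1946773523296/4208579 = 915709601126/3754201707555 - 1946773523296/4208579 = -7308576631544509374441326/15799854468180114345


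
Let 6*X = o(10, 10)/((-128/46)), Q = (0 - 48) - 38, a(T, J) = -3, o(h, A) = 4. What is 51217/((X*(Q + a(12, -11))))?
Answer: 4916832/2047 ≈ 2402.0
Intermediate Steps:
Q = -86 (Q = -48 - 38 = -86)
X = -23/96 (X = (4/((-128/46)))/6 = (4/((-128*1/46)))/6 = (4/(-64/23))/6 = (4*(-23/64))/6 = (⅙)*(-23/16) = -23/96 ≈ -0.23958)
51217/((X*(Q + a(12, -11)))) = 51217/((-23*(-86 - 3)/96)) = 51217/((-23/96*(-89))) = 51217/(2047/96) = 51217*(96/2047) = 4916832/2047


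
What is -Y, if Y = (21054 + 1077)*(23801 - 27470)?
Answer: 81198639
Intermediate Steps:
Y = -81198639 (Y = 22131*(-3669) = -81198639)
-Y = -1*(-81198639) = 81198639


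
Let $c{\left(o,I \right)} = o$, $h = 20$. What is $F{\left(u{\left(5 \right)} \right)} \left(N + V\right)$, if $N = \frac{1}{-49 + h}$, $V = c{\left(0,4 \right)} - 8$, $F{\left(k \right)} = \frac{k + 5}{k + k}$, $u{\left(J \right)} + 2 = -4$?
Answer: $- \frac{233}{348} \approx -0.66954$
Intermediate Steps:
$u{\left(J \right)} = -6$ ($u{\left(J \right)} = -2 - 4 = -6$)
$F{\left(k \right)} = \frac{5 + k}{2 k}$
$V = -8$ ($V = 0 - 8 = -8$)
$N = - \frac{1}{29}$ ($N = \frac{1}{-49 + 20} = \frac{1}{-29} = - \frac{1}{29} \approx -0.034483$)
$F{\left(u{\left(5 \right)} \right)} \left(N + V\right) = \frac{5 - 6}{2 \left(-6\right)} \left(- \frac{1}{29} - 8\right) = \frac{1}{2} \left(- \frac{1}{6}\right) \left(-1\right) \left(- \frac{233}{29}\right) = \frac{1}{12} \left(- \frac{233}{29}\right) = - \frac{233}{348}$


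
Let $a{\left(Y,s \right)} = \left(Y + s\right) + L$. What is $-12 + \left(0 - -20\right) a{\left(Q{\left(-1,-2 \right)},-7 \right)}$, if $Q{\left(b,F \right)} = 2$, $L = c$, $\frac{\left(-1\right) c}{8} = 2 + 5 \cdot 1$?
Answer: $-1232$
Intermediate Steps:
$c = -56$ ($c = - 8 \left(2 + 5 \cdot 1\right) = - 8 \left(2 + 5\right) = \left(-8\right) 7 = -56$)
$L = -56$
$a{\left(Y,s \right)} = -56 + Y + s$ ($a{\left(Y,s \right)} = \left(Y + s\right) - 56 = -56 + Y + s$)
$-12 + \left(0 - -20\right) a{\left(Q{\left(-1,-2 \right)},-7 \right)} = -12 + \left(0 - -20\right) \left(-56 + 2 - 7\right) = -12 + \left(0 + 20\right) \left(-61\right) = -12 + 20 \left(-61\right) = -12 - 1220 = -1232$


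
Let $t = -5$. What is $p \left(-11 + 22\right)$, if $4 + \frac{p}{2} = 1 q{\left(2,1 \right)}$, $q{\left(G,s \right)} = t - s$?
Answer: $-220$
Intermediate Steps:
$q{\left(G,s \right)} = -5 - s$
$p = -20$ ($p = -8 + 2 \cdot 1 \left(-5 - 1\right) = -8 + 2 \cdot 1 \left(-6\right) = -8 + 2 \left(-6\right) = -8 - 12 = -20$)
$p \left(-11 + 22\right) = - 20 \left(-11 + 22\right) = \left(-20\right) 11 = -220$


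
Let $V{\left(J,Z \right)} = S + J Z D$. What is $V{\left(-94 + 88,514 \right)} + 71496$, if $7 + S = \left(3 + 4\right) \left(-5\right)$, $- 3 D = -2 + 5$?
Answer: $74538$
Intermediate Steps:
$D = -1$ ($D = - \frac{-2 + 5}{3} = \left(- \frac{1}{3}\right) 3 = -1$)
$S = -42$ ($S = -7 + \left(3 + 4\right) \left(-5\right) = -7 + 7 \left(-5\right) = -7 - 35 = -42$)
$V{\left(J,Z \right)} = -42 - J Z$ ($V{\left(J,Z \right)} = -42 + J Z \left(-1\right) = -42 - J Z$)
$V{\left(-94 + 88,514 \right)} + 71496 = \left(-42 - \left(-94 + 88\right) 514\right) + 71496 = \left(-42 - \left(-6\right) 514\right) + 71496 = \left(-42 + 3084\right) + 71496 = 3042 + 71496 = 74538$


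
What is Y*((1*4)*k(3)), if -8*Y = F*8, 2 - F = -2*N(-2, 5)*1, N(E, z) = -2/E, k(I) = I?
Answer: -48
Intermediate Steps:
F = 4 (F = 2 - (-(-4)/(-2)) = 2 - (-(-4)*(-1)/2) = 2 - (-2*1) = 2 - (-2) = 2 - 1*(-2) = 2 + 2 = 4)
Y = -4 (Y = -8/2 = -⅛*32 = -4)
Y*((1*4)*k(3)) = -4*1*4*3 = -16*3 = -4*12 = -48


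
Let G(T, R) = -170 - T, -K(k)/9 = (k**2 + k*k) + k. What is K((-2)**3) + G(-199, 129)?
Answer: -1051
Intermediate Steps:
K(k) = -18*k**2 - 9*k (K(k) = -9*((k**2 + k*k) + k) = -9*((k**2 + k**2) + k) = -9*(2*k**2 + k) = -9*(k + 2*k**2) = -18*k**2 - 9*k)
K((-2)**3) + G(-199, 129) = -9*(-2)**3*(1 + 2*(-2)**3) + (-170 - 1*(-199)) = -9*(-8)*(1 + 2*(-8)) + (-170 + 199) = -9*(-8)*(1 - 16) + 29 = -9*(-8)*(-15) + 29 = -1080 + 29 = -1051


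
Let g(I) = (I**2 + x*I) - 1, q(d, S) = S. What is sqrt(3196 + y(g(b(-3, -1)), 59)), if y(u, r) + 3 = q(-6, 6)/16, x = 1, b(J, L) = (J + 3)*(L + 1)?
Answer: sqrt(51094)/4 ≈ 56.510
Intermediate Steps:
b(J, L) = (1 + L)*(3 + J) (b(J, L) = (3 + J)*(1 + L) = (1 + L)*(3 + J))
g(I) = -1 + I + I**2 (g(I) = (I**2 + 1*I) - 1 = (I**2 + I) - 1 = (I + I**2) - 1 = -1 + I + I**2)
y(u, r) = -21/8 (y(u, r) = -3 + 6/16 = -3 + 6*(1/16) = -3 + 3/8 = -21/8)
sqrt(3196 + y(g(b(-3, -1)), 59)) = sqrt(3196 - 21/8) = sqrt(25547/8) = sqrt(51094)/4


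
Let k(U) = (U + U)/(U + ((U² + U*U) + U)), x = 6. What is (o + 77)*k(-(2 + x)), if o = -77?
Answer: 0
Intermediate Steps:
k(U) = 2*U/(2*U + 2*U²) (k(U) = (2*U)/(U + ((U² + U²) + U)) = (2*U)/(U + (2*U² + U)) = (2*U)/(U + (U + 2*U²)) = (2*U)/(2*U + 2*U²) = 2*U/(2*U + 2*U²))
(o + 77)*k(-(2 + x)) = (-77 + 77)/(1 - (2 + 6)) = 0/(1 - 1*8) = 0/(1 - 8) = 0/(-7) = 0*(-⅐) = 0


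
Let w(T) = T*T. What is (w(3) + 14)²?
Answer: 529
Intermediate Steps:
w(T) = T²
(w(3) + 14)² = (3² + 14)² = (9 + 14)² = 23² = 529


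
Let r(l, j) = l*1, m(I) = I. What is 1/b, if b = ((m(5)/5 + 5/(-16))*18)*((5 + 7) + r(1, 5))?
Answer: 8/1287 ≈ 0.0062160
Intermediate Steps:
r(l, j) = l
b = 1287/8 (b = ((5/5 + 5/(-16))*18)*((5 + 7) + 1) = ((5*(1/5) + 5*(-1/16))*18)*(12 + 1) = ((1 - 5/16)*18)*13 = ((11/16)*18)*13 = (99/8)*13 = 1287/8 ≈ 160.88)
1/b = 1/(1287/8) = 8/1287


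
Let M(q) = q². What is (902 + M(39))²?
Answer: 5870929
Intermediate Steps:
(902 + M(39))² = (902 + 39²)² = (902 + 1521)² = 2423² = 5870929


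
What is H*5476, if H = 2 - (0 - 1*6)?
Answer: 43808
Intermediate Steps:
H = 8 (H = 2 - (0 - 6) = 2 - 1*(-6) = 2 + 6 = 8)
H*5476 = 8*5476 = 43808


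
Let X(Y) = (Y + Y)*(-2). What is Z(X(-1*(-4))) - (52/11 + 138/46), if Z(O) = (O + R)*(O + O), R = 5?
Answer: 3787/11 ≈ 344.27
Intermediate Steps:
X(Y) = -4*Y (X(Y) = (2*Y)*(-2) = -4*Y)
Z(O) = 2*O*(5 + O) (Z(O) = (O + 5)*(O + O) = (5 + O)*(2*O) = 2*O*(5 + O))
Z(X(-1*(-4))) - (52/11 + 138/46) = 2*(-(-4)*(-4))*(5 - (-4)*(-4)) - (52/11 + 138/46) = 2*(-4*4)*(5 - 4*4) - (52*(1/11) + 138*(1/46)) = 2*(-16)*(5 - 16) - (52/11 + 3) = 2*(-16)*(-11) - 1*85/11 = 352 - 85/11 = 3787/11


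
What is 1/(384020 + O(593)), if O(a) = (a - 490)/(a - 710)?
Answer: 117/44930237 ≈ 2.6040e-6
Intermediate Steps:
O(a) = (-490 + a)/(-710 + a)
1/(384020 + O(593)) = 1/(384020 + (-490 + 593)/(-710 + 593)) = 1/(384020 + 103/(-117)) = 1/(384020 - 1/117*103) = 1/(384020 - 103/117) = 1/(44930237/117) = 117/44930237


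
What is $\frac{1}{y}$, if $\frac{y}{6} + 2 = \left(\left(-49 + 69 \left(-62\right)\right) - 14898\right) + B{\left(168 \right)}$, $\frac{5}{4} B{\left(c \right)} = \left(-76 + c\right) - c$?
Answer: $- \frac{5}{578634} \approx -8.641 \cdot 10^{-6}$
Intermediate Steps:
$B{\left(c \right)} = - \frac{304}{5}$ ($B{\left(c \right)} = \frac{4 \left(\left(-76 + c\right) - c\right)}{5} = \frac{4}{5} \left(-76\right) = - \frac{304}{5}$)
$y = - \frac{578634}{5}$ ($y = -12 + 6 \left(\left(\left(-49 + 69 \left(-62\right)\right) - 14898\right) - \frac{304}{5}\right) = -12 + 6 \left(\left(\left(-49 - 4278\right) - 14898\right) - \frac{304}{5}\right) = -12 + 6 \left(\left(-4327 - 14898\right) - \frac{304}{5}\right) = -12 + 6 \left(-19225 - \frac{304}{5}\right) = -12 + 6 \left(- \frac{96429}{5}\right) = -12 - \frac{578574}{5} = - \frac{578634}{5} \approx -1.1573 \cdot 10^{5}$)
$\frac{1}{y} = \frac{1}{- \frac{578634}{5}} = - \frac{5}{578634}$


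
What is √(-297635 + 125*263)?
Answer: 2*I*√66190 ≈ 514.55*I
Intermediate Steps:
√(-297635 + 125*263) = √(-297635 + 32875) = √(-264760) = 2*I*√66190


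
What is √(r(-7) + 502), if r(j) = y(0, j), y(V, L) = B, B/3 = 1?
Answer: √505 ≈ 22.472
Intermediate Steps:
B = 3 (B = 3*1 = 3)
y(V, L) = 3
r(j) = 3
√(r(-7) + 502) = √(3 + 502) = √505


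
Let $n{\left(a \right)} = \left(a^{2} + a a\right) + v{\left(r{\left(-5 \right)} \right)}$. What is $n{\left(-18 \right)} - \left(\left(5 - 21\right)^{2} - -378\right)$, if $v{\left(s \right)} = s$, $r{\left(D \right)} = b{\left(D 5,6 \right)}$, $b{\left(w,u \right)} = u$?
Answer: $20$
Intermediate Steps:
$r{\left(D \right)} = 6$
$n{\left(a \right)} = 6 + 2 a^{2}$ ($n{\left(a \right)} = \left(a^{2} + a a\right) + 6 = \left(a^{2} + a^{2}\right) + 6 = 2 a^{2} + 6 = 6 + 2 a^{2}$)
$n{\left(-18 \right)} - \left(\left(5 - 21\right)^{2} - -378\right) = \left(6 + 2 \left(-18\right)^{2}\right) - \left(\left(5 - 21\right)^{2} - -378\right) = \left(6 + 2 \cdot 324\right) - \left(\left(-16\right)^{2} + 378\right) = \left(6 + 648\right) - \left(256 + 378\right) = 654 - 634 = 20$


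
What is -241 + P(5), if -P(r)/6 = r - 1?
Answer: -265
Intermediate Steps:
P(r) = 6 - 6*r (P(r) = -6*(r - 1) = -6*(-1 + r) = 6 - 6*r)
-241 + P(5) = -241 + (6 - 6*5) = -241 + (6 - 30) = -241 - 24 = -265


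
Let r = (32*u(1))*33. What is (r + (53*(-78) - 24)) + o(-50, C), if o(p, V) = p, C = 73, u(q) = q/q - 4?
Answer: -7376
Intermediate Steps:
u(q) = -3 (u(q) = 1 - 4 = -3)
r = -3168 (r = (32*(-3))*33 = -96*33 = -3168)
(r + (53*(-78) - 24)) + o(-50, C) = (-3168 + (53*(-78) - 24)) - 50 = (-3168 + (-4134 - 24)) - 50 = (-3168 - 4158) - 50 = -7326 - 50 = -7376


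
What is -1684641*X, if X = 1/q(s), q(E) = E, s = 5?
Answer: -1684641/5 ≈ -3.3693e+5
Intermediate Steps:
X = 1/5 ≈ 0.20000
-1684641*X = -1684641*1/5 = -1684641/5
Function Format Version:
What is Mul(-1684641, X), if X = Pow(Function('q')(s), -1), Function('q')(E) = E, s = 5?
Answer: Rational(-1684641, 5) ≈ -3.3693e+5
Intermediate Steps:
X = Rational(1, 5) (X = Pow(5, -1) = Rational(1, 5) ≈ 0.20000)
Mul(-1684641, X) = Mul(-1684641, Rational(1, 5)) = Rational(-1684641, 5)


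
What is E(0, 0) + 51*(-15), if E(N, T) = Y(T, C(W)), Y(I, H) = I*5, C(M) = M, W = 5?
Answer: -765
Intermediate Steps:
Y(I, H) = 5*I
E(N, T) = 5*T
E(0, 0) + 51*(-15) = 5*0 + 51*(-15) = 0 - 765 = -765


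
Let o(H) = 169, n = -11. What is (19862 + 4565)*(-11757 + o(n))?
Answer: -283060076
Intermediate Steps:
(19862 + 4565)*(-11757 + o(n)) = (19862 + 4565)*(-11757 + 169) = 24427*(-11588) = -283060076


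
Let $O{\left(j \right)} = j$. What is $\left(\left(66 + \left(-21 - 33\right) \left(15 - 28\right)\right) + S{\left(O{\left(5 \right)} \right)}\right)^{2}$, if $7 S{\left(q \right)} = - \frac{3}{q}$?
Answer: $\frac{722373129}{1225} \approx 5.8969 \cdot 10^{5}$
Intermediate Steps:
$S{\left(q \right)} = - \frac{3}{7 q}$ ($S{\left(q \right)} = \frac{\left(-3\right) \frac{1}{q}}{7} = - \frac{3}{7 q}$)
$\left(\left(66 + \left(-21 - 33\right) \left(15 - 28\right)\right) + S{\left(O{\left(5 \right)} \right)}\right)^{2} = \left(\left(66 + \left(-21 - 33\right) \left(15 - 28\right)\right) - \frac{3}{7 \cdot 5}\right)^{2} = \left(\left(66 - -702\right) - \frac{3}{35}\right)^{2} = \left(\left(66 + 702\right) - \frac{3}{35}\right)^{2} = \left(768 - \frac{3}{35}\right)^{2} = \left(\frac{26877}{35}\right)^{2} = \frac{722373129}{1225}$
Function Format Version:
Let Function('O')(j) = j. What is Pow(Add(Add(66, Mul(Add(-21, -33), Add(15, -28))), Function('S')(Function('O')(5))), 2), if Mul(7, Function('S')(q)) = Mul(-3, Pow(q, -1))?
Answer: Rational(722373129, 1225) ≈ 5.8969e+5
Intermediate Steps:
Function('S')(q) = Mul(Rational(-3, 7), Pow(q, -1)) (Function('S')(q) = Mul(Rational(1, 7), Mul(-3, Pow(q, -1))) = Mul(Rational(-3, 7), Pow(q, -1)))
Pow(Add(Add(66, Mul(Add(-21, -33), Add(15, -28))), Function('S')(Function('O')(5))), 2) = Pow(Add(Add(66, Mul(Add(-21, -33), Add(15, -28))), Mul(Rational(-3, 7), Pow(5, -1))), 2) = Pow(Add(Add(66, Mul(-54, -13)), Mul(Rational(-3, 7), Rational(1, 5))), 2) = Pow(Add(Add(66, 702), Rational(-3, 35)), 2) = Pow(Add(768, Rational(-3, 35)), 2) = Pow(Rational(26877, 35), 2) = Rational(722373129, 1225)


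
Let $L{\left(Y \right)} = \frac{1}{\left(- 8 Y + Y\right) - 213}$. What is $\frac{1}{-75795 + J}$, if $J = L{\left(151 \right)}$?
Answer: $- \frac{1270}{96259651} \approx -1.3193 \cdot 10^{-5}$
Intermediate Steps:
$L{\left(Y \right)} = \frac{1}{-213 - 7 Y}$ ($L{\left(Y \right)} = \frac{1}{- 7 Y - 213} = \frac{1}{-213 - 7 Y}$)
$J = - \frac{1}{1270}$ ($J = - \frac{1}{213 + 7 \cdot 151} = - \frac{1}{213 + 1057} = - \frac{1}{1270} \approx -0.0007874$)
$\frac{1}{-75795 + J} = \frac{1}{-75795 - \frac{1}{1270}} = \frac{1}{- \frac{96259651}{1270}} = - \frac{1270}{96259651}$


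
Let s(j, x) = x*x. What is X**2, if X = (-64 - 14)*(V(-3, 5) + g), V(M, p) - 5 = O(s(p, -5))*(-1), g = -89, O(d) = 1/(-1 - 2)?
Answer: 42588676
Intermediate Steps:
s(j, x) = x**2
O(d) = -1/3 (O(d) = 1/(-3) = -1/3)
V(M, p) = 16/3 (V(M, p) = 5 - 1/3*(-1) = 5 + 1/3 = 16/3)
X = 6526 (X = (-64 - 14)*(16/3 - 89) = -78*(-251/3) = 6526)
X**2 = 6526**2 = 42588676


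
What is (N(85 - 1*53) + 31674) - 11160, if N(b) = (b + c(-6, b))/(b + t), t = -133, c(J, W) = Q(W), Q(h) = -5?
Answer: 2071887/101 ≈ 20514.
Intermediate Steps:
c(J, W) = -5
N(b) = (-5 + b)/(-133 + b) (N(b) = (b - 5)/(b - 133) = (-5 + b)/(-133 + b))
(N(85 - 1*53) + 31674) - 11160 = ((-5 + (85 - 1*53))/(-133 + (85 - 1*53)) + 31674) - 11160 = ((-5 + (85 - 53))/(-133 + (85 - 53)) + 31674) - 11160 = ((-5 + 32)/(-133 + 32) + 31674) - 11160 = (27/(-101) + 31674) - 11160 = (-1/101*27 + 31674) - 11160 = (-27/101 + 31674) - 11160 = 3199047/101 - 11160 = 2071887/101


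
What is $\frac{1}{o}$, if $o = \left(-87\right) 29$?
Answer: $- \frac{1}{2523} \approx -0.00039635$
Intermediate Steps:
$o = -2523$
$\frac{1}{o} = \frac{1}{-2523} = - \frac{1}{2523}$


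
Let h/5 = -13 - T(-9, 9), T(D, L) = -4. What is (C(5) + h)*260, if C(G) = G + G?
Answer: -9100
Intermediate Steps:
h = -45 (h = 5*(-13 - 1*(-4)) = 5*(-13 + 4) = 5*(-9) = -45)
C(G) = 2*G
(C(5) + h)*260 = (2*5 - 45)*260 = (10 - 45)*260 = -35*260 = -9100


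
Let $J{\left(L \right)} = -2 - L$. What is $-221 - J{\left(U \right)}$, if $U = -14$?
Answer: $-233$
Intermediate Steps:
$-221 - J{\left(U \right)} = -221 - \left(-2 - -14\right) = -221 - \left(-2 + 14\right) = -221 - 12 = -233$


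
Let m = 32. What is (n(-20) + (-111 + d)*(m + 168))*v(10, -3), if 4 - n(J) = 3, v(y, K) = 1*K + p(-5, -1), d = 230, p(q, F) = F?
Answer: -95204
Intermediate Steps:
v(y, K) = -1 + K (v(y, K) = 1*K - 1 = K - 1 = -1 + K)
n(J) = 1 (n(J) = 4 - 1*3 = 4 - 3 = 1)
(n(-20) + (-111 + d)*(m + 168))*v(10, -3) = (1 + (-111 + 230)*(32 + 168))*(-1 - 3) = (1 + 119*200)*(-4) = (1 + 23800)*(-4) = 23801*(-4) = -95204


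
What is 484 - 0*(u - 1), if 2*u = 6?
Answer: 484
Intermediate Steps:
u = 3 (u = (½)*6 = 3)
484 - 0*(u - 1) = 484 - 0*(3 - 1) = 484 - 0*2 = 484 - 1*0 = 484 + 0 = 484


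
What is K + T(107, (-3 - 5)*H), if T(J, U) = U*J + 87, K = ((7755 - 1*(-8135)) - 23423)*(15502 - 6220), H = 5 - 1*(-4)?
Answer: -69928923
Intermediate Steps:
H = 9 (H = 5 + 4 = 9)
K = -69921306 (K = ((7755 + 8135) - 23423)*9282 = (15890 - 23423)*9282 = -7533*9282 = -69921306)
T(J, U) = 87 + J*U (T(J, U) = J*U + 87 = 87 + J*U)
K + T(107, (-3 - 5)*H) = -69921306 + (87 + 107*((-3 - 5)*9)) = -69921306 + (87 + 107*(-8*9)) = -69921306 + (87 + 107*(-72)) = -69921306 + (87 - 7704) = -69921306 - 7617 = -69928923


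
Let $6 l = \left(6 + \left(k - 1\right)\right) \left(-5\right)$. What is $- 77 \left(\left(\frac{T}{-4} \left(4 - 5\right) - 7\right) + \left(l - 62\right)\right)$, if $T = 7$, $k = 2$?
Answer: $\frac{67529}{12} \approx 5627.4$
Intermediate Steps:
$l = - \frac{35}{6}$ ($l = \frac{\left(6 + \left(2 - 1\right)\right) \left(-5\right)}{6} = \frac{\left(6 + 1\right) \left(-5\right)}{6} = \frac{7 \left(-5\right)}{6} = \frac{1}{6} \left(-35\right) = - \frac{35}{6} \approx -5.8333$)
$- 77 \left(\left(\frac{T}{-4} \left(4 - 5\right) - 7\right) + \left(l - 62\right)\right) = - 77 \left(\left(\frac{7}{-4} \left(4 - 5\right) - 7\right) - \frac{407}{6}\right) = - 77 \left(\left(7 \left(- \frac{1}{4}\right) \left(4 - 5\right) - 7\right) - \frac{407}{6}\right) = - 77 \left(\left(\left(- \frac{7}{4}\right) \left(-1\right) - 7\right) - \frac{407}{6}\right) = - 77 \left(\left(\frac{7}{4} - 7\right) - \frac{407}{6}\right) = - 77 \left(- \frac{21}{4} - \frac{407}{6}\right) = \left(-77\right) \left(- \frac{877}{12}\right) = \frac{67529}{12}$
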